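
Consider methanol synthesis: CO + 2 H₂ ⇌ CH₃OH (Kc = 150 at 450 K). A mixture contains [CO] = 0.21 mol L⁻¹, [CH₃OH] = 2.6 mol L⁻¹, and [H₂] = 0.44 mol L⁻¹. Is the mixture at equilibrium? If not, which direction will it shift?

Qc = [CH₃OH] / ([CO]·[H₂]²) = (2.6) / ((0.21)·(0.44)²) = 64
Qc = 64 < Kc = 150: net forward reaction.

no; Q < K, reaction proceeds forward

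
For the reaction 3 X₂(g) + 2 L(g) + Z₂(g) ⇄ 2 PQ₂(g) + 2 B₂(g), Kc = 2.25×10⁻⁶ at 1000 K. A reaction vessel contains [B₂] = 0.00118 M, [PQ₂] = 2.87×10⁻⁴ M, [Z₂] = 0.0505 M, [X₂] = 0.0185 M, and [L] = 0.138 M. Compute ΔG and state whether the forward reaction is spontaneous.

ΔG = 17.7 kJ/mol; the forward reaction is non-spontaneous

Qc = [PQ₂]²·[B₂]² / ([X₂]³·[L]²·[Z₂]) = (2.87×10⁻⁴)²·(0.00118)² / ((0.0185)³·(0.138)²·(0.0505)) = 1.88×10⁻⁵
ΔG = RT ln(Qc/Kc) = (8.314 J mol⁻¹ K⁻¹)(1000 K) × ln(1.88×10⁻⁵/2.25×10⁻⁶)
   = (8.314 kJ/mol)(2.123) = 17.7 kJ/mol
ΔG > 0, so the forward reaction is non-spontaneous (proceeds in reverse).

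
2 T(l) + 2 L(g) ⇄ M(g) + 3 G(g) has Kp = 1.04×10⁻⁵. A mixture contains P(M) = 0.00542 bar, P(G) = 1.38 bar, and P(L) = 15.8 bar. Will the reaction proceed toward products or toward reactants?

(T is a pure liquid — omitted from Qp.)
Qp = P(M)·P(G)³ / P(L)² = (0.00542)·(1.38)³ / (15.8)² = 5.71×10⁻⁵
Qp = 5.71×10⁻⁵ > Kp = 1.04×10⁻⁵, so the reverse reaction proceeds.

to the left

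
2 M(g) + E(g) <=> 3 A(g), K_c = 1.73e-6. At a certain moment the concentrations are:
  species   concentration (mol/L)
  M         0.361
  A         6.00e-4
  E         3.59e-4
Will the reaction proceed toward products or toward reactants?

Q_c = [A]³ / ([M]²·[E]) = (6.00e-4)³ / ((0.361)²·(3.59e-4)) = 4.62e-6
Q_c = 4.62e-6 > K_c = 1.73e-6, so the reverse reaction proceeds.

to the left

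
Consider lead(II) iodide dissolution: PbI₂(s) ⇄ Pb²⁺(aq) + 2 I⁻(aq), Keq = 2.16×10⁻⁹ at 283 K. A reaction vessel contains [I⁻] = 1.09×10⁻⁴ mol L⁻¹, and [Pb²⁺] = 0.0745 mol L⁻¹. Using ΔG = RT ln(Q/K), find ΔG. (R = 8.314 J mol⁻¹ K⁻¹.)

(PbI₂ is a pure solid — omitted from Q.)
Q = [Pb²⁺]·[I⁻]² = (0.0745)·(1.09×10⁻⁴)² = 8.85×10⁻¹⁰
ΔG = RT ln(Q/Keq) = (8.314 J mol⁻¹ K⁻¹)(283 K) × ln(8.85×10⁻¹⁰/2.16×10⁻⁹)
   = (2.353 kJ/mol)(-0.8923) = -2.10 kJ/mol
ΔG < 0, so the forward reaction is spontaneous (proceeds forward).

ΔG = -2.10 kJ/mol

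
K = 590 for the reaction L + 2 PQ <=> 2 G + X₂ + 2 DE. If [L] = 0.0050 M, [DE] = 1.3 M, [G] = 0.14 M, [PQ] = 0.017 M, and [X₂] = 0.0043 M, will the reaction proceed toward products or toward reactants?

to the right

Q = [G]²·[X₂]·[DE]² / ([L]·[PQ]²) = (0.14)²·(0.0043)·(1.3)² / ((0.0050)·(0.017)²) = 99
Q = 99 < K = 590, so the forward reaction proceeds.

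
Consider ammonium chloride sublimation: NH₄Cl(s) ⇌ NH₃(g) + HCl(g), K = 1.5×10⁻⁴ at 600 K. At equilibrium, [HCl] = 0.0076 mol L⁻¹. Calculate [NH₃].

(NH₄Cl is a pure solid — omitted from K.)
At equilibrium, K = [NH₃]·[HCl] = 1.5×10⁻⁴.
([NH₃])·(0.0076) = 1.5×10⁻⁴
[NH₃] = 0.0197 = 0.020 mol L⁻¹

[NH₃] = 0.020 mol L⁻¹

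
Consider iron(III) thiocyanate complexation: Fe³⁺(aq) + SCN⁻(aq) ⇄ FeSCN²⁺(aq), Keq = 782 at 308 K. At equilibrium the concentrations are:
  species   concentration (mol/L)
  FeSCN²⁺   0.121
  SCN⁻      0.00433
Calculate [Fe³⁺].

[Fe³⁺] = 0.0357 mol/L

At equilibrium, Keq = [FeSCN²⁺] / ([Fe³⁺]·[SCN⁻]) = 782.
(0.121) / (([Fe³⁺])·(0.00433)) = 782
[Fe³⁺] = 0.0357 mol/L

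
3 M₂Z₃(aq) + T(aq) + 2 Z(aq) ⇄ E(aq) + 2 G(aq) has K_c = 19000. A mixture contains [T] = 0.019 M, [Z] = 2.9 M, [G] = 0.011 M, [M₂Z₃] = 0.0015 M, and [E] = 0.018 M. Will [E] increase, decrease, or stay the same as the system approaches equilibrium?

Q_c = [E]·[G]² / ([M₂Z₃]³·[T]·[Z]²) = (0.018)·(0.011)² / ((0.0015)³·(0.019)·(2.9)²) = 4000
Q_c = 4000 < K_c = 19000: net forward reaction.
E is a product, so it increases.

increase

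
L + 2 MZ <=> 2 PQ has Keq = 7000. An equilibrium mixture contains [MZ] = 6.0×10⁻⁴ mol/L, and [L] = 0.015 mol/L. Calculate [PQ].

[PQ] = 0.0061 mol/L

At equilibrium, Keq = [PQ]² / ([L]·[MZ]²) = 7000.
([PQ])² / ((0.015)·(6.0×10⁻⁴)²) = 7000
[PQ]² = 3.78×10⁻⁵ ⇒ [PQ] = 0.0061 mol/L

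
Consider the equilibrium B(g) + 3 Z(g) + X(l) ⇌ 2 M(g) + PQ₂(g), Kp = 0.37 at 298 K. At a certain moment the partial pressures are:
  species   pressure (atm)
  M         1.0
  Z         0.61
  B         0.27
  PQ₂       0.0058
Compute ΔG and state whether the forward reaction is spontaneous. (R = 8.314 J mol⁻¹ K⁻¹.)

ΔG = -3.38 kJ/mol; the forward reaction is spontaneous

(X is a pure liquid — omitted from Qp.)
Qp = P(M)²·P(PQ₂) / (P(B)·P(Z)³) = (1.0)²·(0.0058) / ((0.27)·(0.61)³) = 0.0946
ΔG = RT ln(Qp/Kp) = (8.314 J mol⁻¹ K⁻¹)(298 K) × ln(0.0946/0.37)
   = (2.478 kJ/mol)(-1.364) = -3.38 kJ/mol
ΔG < 0, so the forward reaction is spontaneous (proceeds forward).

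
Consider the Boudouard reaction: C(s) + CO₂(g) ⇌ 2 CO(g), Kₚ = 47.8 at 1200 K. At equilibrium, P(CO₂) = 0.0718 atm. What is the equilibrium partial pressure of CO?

(C is a pure solid — omitted from Kₚ.)
At equilibrium, Kₚ = P(CO)² / P(CO₂) = 47.8.
(P(CO))² / (0.0718) = 47.8
P(CO)² = 3.43 ⇒ P(CO) = 1.85 atm

P(CO) = 1.85 atm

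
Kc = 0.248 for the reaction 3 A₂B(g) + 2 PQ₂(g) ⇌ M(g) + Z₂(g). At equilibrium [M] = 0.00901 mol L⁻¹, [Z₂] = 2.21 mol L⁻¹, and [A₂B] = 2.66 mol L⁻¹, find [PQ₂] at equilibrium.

[PQ₂] = 0.0653 mol L⁻¹

At equilibrium, Kc = [M]·[Z₂] / ([A₂B]³·[PQ₂]²) = 0.248.
(0.00901)·(2.21) / ((2.66)³·([PQ₂])²) = 0.248
[PQ₂]² = 0.00427 ⇒ [PQ₂] = 0.0653 mol L⁻¹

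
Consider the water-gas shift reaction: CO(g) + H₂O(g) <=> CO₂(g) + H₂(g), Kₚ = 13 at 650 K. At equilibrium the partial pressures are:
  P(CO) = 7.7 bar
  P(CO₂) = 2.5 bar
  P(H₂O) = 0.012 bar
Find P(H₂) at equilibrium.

At equilibrium, Kₚ = P(CO₂)·P(H₂) / (P(CO)·P(H₂O)) = 13.
(2.5)·(P(H₂)) / ((7.7)·(0.012)) = 13
P(H₂) = 0.480 = 0.48 bar

P(H₂) = 0.48 bar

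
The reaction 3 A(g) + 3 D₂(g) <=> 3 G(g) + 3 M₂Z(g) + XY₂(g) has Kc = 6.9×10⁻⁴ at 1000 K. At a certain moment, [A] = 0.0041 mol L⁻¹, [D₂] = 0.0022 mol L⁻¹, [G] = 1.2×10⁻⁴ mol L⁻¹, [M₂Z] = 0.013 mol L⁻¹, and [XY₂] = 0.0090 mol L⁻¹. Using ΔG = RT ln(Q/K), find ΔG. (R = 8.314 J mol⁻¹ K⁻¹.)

ΔG = -22.4 kJ/mol

Qc = [G]³·[M₂Z]³·[XY₂] / ([A]³·[D₂]³) = (1.2×10⁻⁴)³·(0.013)³·(0.0090) / ((0.0041)³·(0.0022)³) = 4.66×10⁻⁵
ΔG = RT ln(Qc/Kc) = (8.314 J mol⁻¹ K⁻¹)(1000 K) × ln(4.66×10⁻⁵/6.9×10⁻⁴)
   = (8.314 kJ/mol)(-2.695) = -22.4 kJ/mol
ΔG < 0, so the forward reaction is spontaneous (proceeds forward).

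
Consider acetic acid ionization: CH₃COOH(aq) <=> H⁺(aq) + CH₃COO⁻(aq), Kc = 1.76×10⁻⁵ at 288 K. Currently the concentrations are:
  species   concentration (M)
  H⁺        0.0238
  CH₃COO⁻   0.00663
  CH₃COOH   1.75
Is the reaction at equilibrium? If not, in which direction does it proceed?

to the left

Qc = [H⁺]·[CH₃COO⁻] / [CH₃COOH] = (0.0238)·(0.00663) / (1.75) = 9.02×10⁻⁵
Qc = 9.02×10⁻⁵ > Kc = 1.76×10⁻⁵, so the reverse reaction proceeds.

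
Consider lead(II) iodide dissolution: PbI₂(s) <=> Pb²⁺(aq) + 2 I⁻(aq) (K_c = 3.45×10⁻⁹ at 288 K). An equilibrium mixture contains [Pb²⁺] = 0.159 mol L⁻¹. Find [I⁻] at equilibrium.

(PbI₂ is a pure solid — omitted from K_c.)
At equilibrium, K_c = [Pb²⁺]·[I⁻]² = 3.45×10⁻⁹.
(0.159)·([I⁻])² = 3.45×10⁻⁹
[I⁻]² = 2.17×10⁻⁸ ⇒ [I⁻] = 1.47×10⁻⁴ mol L⁻¹

[I⁻] = 1.47×10⁻⁴ mol L⁻¹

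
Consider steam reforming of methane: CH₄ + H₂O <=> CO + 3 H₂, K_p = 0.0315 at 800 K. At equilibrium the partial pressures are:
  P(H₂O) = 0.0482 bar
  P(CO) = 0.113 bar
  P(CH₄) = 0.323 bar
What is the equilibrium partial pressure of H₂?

P(H₂) = 0.163 bar

At equilibrium, K_p = P(CO)·P(H₂)³ / (P(CH₄)·P(H₂O)) = 0.0315.
(0.113)·(P(H₂))³ / ((0.323)·(0.0482)) = 0.0315
P(H₂)³ = 0.00434 ⇒ P(H₂) = 0.163 bar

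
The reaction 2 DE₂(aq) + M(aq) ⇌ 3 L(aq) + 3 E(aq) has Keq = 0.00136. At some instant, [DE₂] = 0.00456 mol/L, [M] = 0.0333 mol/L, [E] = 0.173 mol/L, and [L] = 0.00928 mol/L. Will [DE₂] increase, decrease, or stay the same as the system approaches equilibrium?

increase

Q = [L]³·[E]³ / ([DE₂]²·[M]) = (0.00928)³·(0.173)³ / ((0.00456)²·(0.0333)) = 0.00598
Q = 0.00598 > Keq = 0.00136: net reverse reaction.
DE₂ is a reactant, so it increases.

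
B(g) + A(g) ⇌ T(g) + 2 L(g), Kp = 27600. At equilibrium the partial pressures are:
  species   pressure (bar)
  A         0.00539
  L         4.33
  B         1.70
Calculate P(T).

P(T) = 13.5 bar

At equilibrium, Kp = P(T)·P(L)² / (P(B)·P(A)) = 27600.
(P(T))·(4.33)² / ((1.70)·(0.00539)) = 27600
P(T) = 13.5 bar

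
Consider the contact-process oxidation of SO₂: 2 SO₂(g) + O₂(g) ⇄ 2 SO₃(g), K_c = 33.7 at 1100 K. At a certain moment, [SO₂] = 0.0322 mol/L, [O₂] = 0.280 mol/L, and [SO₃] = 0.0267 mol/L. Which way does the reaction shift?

forward (toward products)

Q_c = [SO₃]² / ([SO₂]²·[O₂]) = (0.0267)² / ((0.0322)²·(0.280)) = 2.46
Q_c = 2.46 < K_c = 33.7, so the forward reaction proceeds.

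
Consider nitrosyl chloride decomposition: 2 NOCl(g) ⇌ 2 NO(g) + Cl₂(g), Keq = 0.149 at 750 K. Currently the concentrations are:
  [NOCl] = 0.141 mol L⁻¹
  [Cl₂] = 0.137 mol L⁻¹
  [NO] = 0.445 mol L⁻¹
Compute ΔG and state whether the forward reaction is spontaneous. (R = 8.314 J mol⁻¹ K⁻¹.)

Q = [NO]²·[Cl₂] / [NOCl]² = (0.445)²·(0.137) / (0.141)² = 1.36
ΔG = RT ln(Q/Keq) = (8.314 J mol⁻¹ K⁻¹)(750 K) × ln(1.36/0.149)
   = (6.236 kJ/mol)(2.211) = 13.8 kJ/mol
ΔG > 0, so the forward reaction is non-spontaneous (proceeds in reverse).

ΔG = 13.8 kJ/mol; the forward reaction is non-spontaneous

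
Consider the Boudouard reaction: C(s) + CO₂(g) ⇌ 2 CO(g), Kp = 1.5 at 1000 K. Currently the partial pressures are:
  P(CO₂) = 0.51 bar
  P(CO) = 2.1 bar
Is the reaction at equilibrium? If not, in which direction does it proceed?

(C is a pure solid — omitted from Qp.)
Qp = P(CO)² / P(CO₂) = (2.1)² / (0.51) = 8.6
Qp = 8.6 > Kp = 1.5, so the reverse reaction proceeds.

reverse (toward reactants)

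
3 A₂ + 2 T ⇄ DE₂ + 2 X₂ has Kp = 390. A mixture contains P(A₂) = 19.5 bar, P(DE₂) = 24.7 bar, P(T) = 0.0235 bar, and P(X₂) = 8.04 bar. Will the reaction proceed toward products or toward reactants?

at equilibrium

Qp = P(DE₂)·P(X₂)² / (P(A₂)³·P(T)²) = (24.7)·(8.04)² / ((19.5)³·(0.0235)²) = 390
Qp = 390 = Kp, so the system is already at equilibrium.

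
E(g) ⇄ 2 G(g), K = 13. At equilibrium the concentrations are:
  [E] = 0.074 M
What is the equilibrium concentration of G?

[G] = 0.98 M

At equilibrium, K = [G]² / [E] = 13.
([G])² / (0.074) = 13
[G]² = 0.962 ⇒ [G] = 0.98 M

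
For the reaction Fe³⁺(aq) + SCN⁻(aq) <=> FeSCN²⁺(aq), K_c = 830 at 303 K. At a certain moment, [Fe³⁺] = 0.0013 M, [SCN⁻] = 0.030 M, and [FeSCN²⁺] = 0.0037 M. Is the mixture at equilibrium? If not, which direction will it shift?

Q_c = [FeSCN²⁺] / ([Fe³⁺]·[SCN⁻]) = (0.0037) / ((0.0013)·(0.030)) = 95
Q_c = 95 < K_c = 830: net forward reaction.

no; Q < K, reaction proceeds forward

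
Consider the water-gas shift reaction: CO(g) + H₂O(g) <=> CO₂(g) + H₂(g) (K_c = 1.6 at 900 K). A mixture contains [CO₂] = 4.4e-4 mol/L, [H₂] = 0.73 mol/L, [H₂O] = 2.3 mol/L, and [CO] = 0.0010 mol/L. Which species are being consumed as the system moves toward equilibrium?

Q_c = [CO₂]·[H₂] / ([CO]·[H₂O]) = (4.4e-4)·(0.73) / ((0.0010)·(2.3)) = 0.14
Q_c = 0.14 < K_c = 1.6: net forward reaction.

CO, H₂O (reactants)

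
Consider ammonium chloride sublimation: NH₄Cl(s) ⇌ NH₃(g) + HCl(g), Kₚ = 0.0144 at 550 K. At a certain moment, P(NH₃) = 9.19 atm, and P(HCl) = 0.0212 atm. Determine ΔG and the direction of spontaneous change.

ΔG = 11.9 kJ/mol; the forward reaction is non-spontaneous

(NH₄Cl is a pure solid — omitted from Qₚ.)
Qₚ = P(NH₃)·P(HCl) = (9.19)·(0.0212) = 0.195
ΔG = RT ln(Qₚ/Kₚ) = (8.314 J mol⁻¹ K⁻¹)(550 K) × ln(0.195/0.0144)
   = (4.573 kJ/mol)(2.606) = 11.9 kJ/mol
ΔG > 0, so the forward reaction is non-spontaneous (proceeds in reverse).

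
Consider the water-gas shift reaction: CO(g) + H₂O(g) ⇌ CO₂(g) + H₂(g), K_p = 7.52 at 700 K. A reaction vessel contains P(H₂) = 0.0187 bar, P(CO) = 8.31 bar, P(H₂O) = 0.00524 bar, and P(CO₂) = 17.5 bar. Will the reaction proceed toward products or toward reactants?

Q_p = P(CO₂)·P(H₂) / (P(CO)·P(H₂O)) = (17.5)·(0.0187) / ((8.31)·(0.00524)) = 7.52
Q_p = 7.52 = K_p, so the system is already at equilibrium.

neither direction; the system is at equilibrium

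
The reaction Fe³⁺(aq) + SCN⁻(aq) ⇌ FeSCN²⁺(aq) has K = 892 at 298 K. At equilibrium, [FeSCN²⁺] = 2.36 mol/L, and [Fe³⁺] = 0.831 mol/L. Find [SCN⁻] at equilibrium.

At equilibrium, K = [FeSCN²⁺] / ([Fe³⁺]·[SCN⁻]) = 892.
(2.36) / ((0.831)·([SCN⁻])) = 892
[SCN⁻] = 0.00318 mol/L

[SCN⁻] = 0.00318 mol/L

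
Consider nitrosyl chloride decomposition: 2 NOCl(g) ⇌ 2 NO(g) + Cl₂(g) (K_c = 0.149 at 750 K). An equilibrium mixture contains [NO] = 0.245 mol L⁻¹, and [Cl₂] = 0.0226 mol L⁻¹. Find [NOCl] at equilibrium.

[NOCl] = 0.0954 mol L⁻¹

At equilibrium, K_c = [NO]²·[Cl₂] / [NOCl]² = 0.149.
(0.245)²·(0.0226) / ([NOCl])² = 0.149
[NOCl]² = 0.00910 ⇒ [NOCl] = 0.0954 mol L⁻¹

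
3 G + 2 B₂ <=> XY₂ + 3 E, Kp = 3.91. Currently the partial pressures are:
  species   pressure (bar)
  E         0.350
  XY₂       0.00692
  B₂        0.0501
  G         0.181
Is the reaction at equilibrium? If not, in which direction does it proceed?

Qp = P(XY₂)·P(E)³ / (P(G)³·P(B₂)²) = (0.00692)·(0.350)³ / ((0.181)³·(0.0501)²) = 19.9
Qp = 19.9 > Kp = 3.91, so the reverse reaction proceeds.

to the left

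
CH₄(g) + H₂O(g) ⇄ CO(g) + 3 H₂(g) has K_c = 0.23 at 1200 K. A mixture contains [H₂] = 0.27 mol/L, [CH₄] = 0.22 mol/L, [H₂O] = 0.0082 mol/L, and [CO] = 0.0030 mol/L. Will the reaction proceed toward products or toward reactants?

Q_c = [CO]·[H₂]³ / ([CH₄]·[H₂O]) = (0.0030)·(0.27)³ / ((0.22)·(0.0082)) = 0.033
Q_c = 0.033 < K_c = 0.23, so the forward reaction proceeds.

to the right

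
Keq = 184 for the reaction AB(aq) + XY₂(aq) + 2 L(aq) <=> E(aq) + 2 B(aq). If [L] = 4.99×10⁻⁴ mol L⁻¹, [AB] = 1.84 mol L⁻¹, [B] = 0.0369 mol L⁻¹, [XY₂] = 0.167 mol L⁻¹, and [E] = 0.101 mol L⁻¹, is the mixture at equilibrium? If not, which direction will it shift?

no; Q > K, reaction proceeds in reverse

Q = [E]·[B]² / ([AB]·[XY₂]·[L]²) = (0.101)·(0.0369)² / ((1.84)·(0.167)·(4.99×10⁻⁴)²) = 1800
Q = 1800 > Keq = 184: net reverse reaction.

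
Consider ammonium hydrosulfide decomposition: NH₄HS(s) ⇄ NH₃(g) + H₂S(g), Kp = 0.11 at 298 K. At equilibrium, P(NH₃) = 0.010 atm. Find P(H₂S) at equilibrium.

(NH₄HS is a pure solid — omitted from Kp.)
At equilibrium, Kp = P(NH₃)·P(H₂S) = 0.11.
(0.010)·(P(H₂S)) = 0.11
P(H₂S) = 11.0 = 11 atm

P(H₂S) = 11 atm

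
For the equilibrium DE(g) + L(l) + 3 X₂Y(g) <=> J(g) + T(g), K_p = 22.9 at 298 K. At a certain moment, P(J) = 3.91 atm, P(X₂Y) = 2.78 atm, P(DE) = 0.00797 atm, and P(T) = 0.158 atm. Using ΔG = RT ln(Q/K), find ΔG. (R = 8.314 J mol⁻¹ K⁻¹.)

(L is a pure liquid — omitted from Q_p.)
Q_p = P(J)·P(T) / (P(DE)·P(X₂Y)³) = (3.91)·(0.158) / ((0.00797)·(2.78)³) = 3.61
ΔG = RT ln(Q_p/K_p) = (8.314 J mol⁻¹ K⁻¹)(298 K) × ln(3.61/22.9)
   = (2.478 kJ/mol)(-1.847) = -4.58 kJ/mol
ΔG < 0, so the forward reaction is spontaneous (proceeds forward).

ΔG = -4.58 kJ/mol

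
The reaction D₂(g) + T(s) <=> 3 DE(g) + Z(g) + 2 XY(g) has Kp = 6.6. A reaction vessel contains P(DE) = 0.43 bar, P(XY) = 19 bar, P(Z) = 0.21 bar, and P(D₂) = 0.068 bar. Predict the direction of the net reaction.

(T is a pure solid — omitted from Qp.)
Qp = P(DE)³·P(Z)·P(XY)² / P(D₂) = (0.43)³·(0.21)·(19)² / (0.068) = 89
Qp = 89 > Kp = 6.6, so the reverse reaction proceeds.

reverse (toward reactants)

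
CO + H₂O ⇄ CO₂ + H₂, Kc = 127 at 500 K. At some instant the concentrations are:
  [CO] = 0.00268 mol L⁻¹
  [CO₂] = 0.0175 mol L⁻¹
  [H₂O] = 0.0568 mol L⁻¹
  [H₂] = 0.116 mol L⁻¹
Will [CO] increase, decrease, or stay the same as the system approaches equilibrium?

Qc = [CO₂]·[H₂] / ([CO]·[H₂O]) = (0.0175)·(0.116) / ((0.00268)·(0.0568)) = 13.3
Qc = 13.3 < Kc = 127: net forward reaction.
CO is a reactant, so it decreases.

decrease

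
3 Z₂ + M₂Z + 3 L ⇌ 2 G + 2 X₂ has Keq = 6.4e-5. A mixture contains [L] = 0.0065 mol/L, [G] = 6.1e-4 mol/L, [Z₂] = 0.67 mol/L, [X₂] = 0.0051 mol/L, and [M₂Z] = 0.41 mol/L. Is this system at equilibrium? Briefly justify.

no; Q > K, reaction proceeds in reverse

Q = [G]²·[X₂]² / ([Z₂]³·[M₂Z]·[L]³) = (6.1e-4)²·(0.0051)² / ((0.67)³·(0.41)·(0.0065)³) = 2.9e-4
Q = 2.9e-4 > Keq = 6.4e-5: net reverse reaction.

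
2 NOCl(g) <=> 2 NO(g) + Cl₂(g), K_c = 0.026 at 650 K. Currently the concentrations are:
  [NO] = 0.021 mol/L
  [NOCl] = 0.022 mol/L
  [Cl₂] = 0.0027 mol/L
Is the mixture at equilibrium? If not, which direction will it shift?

no; Q < K, reaction proceeds forward

Q_c = [NO]²·[Cl₂] / [NOCl]² = (0.021)²·(0.0027) / (0.022)² = 0.0025
Q_c = 0.0025 < K_c = 0.026: net forward reaction.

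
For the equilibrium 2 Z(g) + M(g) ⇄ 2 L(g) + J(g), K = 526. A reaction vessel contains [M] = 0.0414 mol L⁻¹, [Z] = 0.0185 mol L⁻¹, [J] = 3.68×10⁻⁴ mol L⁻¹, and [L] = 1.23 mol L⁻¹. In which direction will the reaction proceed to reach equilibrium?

forward (toward products)

Q = [L]²·[J] / ([Z]²·[M]) = (1.23)²·(3.68×10⁻⁴) / ((0.0185)²·(0.0414)) = 39.3
Q = 39.3 < K = 526, so the forward reaction proceeds.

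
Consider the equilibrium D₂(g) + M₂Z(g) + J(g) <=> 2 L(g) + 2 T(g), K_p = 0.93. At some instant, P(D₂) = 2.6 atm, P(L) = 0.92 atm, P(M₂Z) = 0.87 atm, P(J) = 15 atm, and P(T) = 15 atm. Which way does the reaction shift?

in the reverse direction

Q_p = P(L)²·P(T)² / (P(D₂)·P(M₂Z)·P(J)) = (0.92)²·(15)² / ((2.6)·(0.87)·(15)) = 5.6
Q_p = 5.6 > K_p = 0.93, so the reverse reaction proceeds.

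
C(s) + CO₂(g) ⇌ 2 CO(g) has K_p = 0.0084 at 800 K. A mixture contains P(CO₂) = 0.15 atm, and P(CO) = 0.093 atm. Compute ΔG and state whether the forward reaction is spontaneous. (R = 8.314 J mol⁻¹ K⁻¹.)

(C is a pure solid — omitted from Q_p.)
Q_p = P(CO)² / P(CO₂) = (0.093)² / (0.15) = 0.0577
ΔG = RT ln(Q_p/K_p) = (8.314 J mol⁻¹ K⁻¹)(800 K) × ln(0.0577/0.0084)
   = (6.651 kJ/mol)(1.927) = 12.8 kJ/mol
ΔG > 0, so the forward reaction is non-spontaneous (proceeds in reverse).

ΔG = 12.8 kJ/mol; the forward reaction is non-spontaneous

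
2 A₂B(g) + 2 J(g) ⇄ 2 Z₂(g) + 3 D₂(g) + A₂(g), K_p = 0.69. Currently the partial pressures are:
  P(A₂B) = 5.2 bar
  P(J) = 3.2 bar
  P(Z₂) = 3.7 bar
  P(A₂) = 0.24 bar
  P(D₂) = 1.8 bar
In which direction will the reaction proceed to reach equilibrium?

Q_p = P(Z₂)²·P(D₂)³·P(A₂) / (P(A₂B)²·P(J)²) = (3.7)²·(1.8)³·(0.24) / ((5.2)²·(3.2)²) = 0.069
Q_p = 0.069 < K_p = 0.69, so the forward reaction proceeds.

toward products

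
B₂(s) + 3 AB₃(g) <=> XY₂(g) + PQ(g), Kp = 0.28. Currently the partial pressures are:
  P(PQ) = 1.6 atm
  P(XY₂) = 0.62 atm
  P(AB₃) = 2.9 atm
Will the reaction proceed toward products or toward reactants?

(B₂ is a pure solid — omitted from Qp.)
Qp = P(XY₂)·P(PQ) / P(AB₃)³ = (0.62)·(1.6) / (2.9)³ = 0.041
Qp = 0.041 < Kp = 0.28, so the forward reaction proceeds.

forward (toward products)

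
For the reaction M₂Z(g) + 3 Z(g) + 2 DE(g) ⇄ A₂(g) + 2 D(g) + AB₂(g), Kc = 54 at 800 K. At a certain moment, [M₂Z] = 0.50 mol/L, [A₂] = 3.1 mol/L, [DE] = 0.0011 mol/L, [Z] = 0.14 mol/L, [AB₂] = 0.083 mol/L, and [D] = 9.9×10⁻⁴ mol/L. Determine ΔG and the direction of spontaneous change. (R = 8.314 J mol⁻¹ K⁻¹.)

Qc = [A₂]·[D]²·[AB₂] / ([M₂Z]·[Z]³·[DE]²) = (3.1)·(9.9×10⁻⁴)²·(0.083) / ((0.50)·(0.14)³·(0.0011)²) = 152
ΔG = RT ln(Qc/Kc) = (8.314 J mol⁻¹ K⁻¹)(800 K) × ln(152/54)
   = (6.651 kJ/mol)(1.035) = 6.88 kJ/mol
ΔG > 0, so the forward reaction is non-spontaneous (proceeds in reverse).

ΔG = 6.88 kJ/mol; the forward reaction is non-spontaneous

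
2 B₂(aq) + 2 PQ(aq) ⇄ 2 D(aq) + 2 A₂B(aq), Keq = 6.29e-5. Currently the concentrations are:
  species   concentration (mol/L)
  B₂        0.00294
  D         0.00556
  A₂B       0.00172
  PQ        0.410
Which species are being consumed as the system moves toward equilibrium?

Q = [D]²·[A₂B]² / ([B₂]²·[PQ]²) = (0.00556)²·(0.00172)² / ((0.00294)²·(0.410)²) = 6.29e-5
Q = 6.29e-5 = Keq; the system is at equilibrium.

none (at equilibrium)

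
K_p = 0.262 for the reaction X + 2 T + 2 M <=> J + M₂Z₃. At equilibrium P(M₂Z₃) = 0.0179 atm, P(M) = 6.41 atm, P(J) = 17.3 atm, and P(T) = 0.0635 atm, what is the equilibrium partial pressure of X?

At equilibrium, K_p = P(J)·P(M₂Z₃) / (P(X)·P(T)²·P(M)²) = 0.262.
(17.3)·(0.0179) / ((P(X))·(0.0635)²·(6.41)²) = 0.262
P(X) = 7.13 atm

P(X) = 7.13 atm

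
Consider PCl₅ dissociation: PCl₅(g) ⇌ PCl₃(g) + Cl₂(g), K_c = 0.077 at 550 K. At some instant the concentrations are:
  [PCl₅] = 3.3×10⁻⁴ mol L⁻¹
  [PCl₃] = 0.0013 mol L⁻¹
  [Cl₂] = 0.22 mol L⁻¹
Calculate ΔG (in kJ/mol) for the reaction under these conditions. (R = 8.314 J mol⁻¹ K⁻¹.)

ΔG = 11.1 kJ/mol

Q_c = [PCl₃]·[Cl₂] / [PCl₅] = (0.0013)·(0.22) / (3.3×10⁻⁴) = 0.867
ΔG = RT ln(Q_c/K_c) = (8.314 J mol⁻¹ K⁻¹)(550 K) × ln(0.867/0.077)
   = (4.573 kJ/mol)(2.421) = 11.1 kJ/mol
ΔG > 0, so the forward reaction is non-spontaneous (proceeds in reverse).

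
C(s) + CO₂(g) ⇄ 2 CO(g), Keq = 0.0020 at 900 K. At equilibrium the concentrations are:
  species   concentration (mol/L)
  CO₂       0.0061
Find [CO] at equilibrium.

[CO] = 0.0035 mol/L

(C is a pure solid — omitted from Keq.)
At equilibrium, Keq = [CO]² / [CO₂] = 0.0020.
([CO])² / (0.0061) = 0.0020
[CO]² = 1.22×10⁻⁵ ⇒ [CO] = 0.0035 mol/L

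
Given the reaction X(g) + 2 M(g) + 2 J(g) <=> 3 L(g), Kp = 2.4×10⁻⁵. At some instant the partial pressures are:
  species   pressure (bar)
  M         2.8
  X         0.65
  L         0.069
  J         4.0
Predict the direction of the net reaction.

forward (toward products)

Qp = P(L)³ / (P(X)·P(M)²·P(J)²) = (0.069)³ / ((0.65)·(2.8)²·(4.0)²) = 4.0×10⁻⁶
Qp = 4.0×10⁻⁶ < Kp = 2.4×10⁻⁵, so the forward reaction proceeds.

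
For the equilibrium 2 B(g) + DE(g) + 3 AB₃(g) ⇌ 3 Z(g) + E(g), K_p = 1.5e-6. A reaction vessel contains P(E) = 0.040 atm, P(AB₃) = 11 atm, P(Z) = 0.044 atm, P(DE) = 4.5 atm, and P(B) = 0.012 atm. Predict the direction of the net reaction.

reverse (toward reactants)

Q_p = P(Z)³·P(E) / (P(B)²·P(DE)·P(AB₃)³) = (0.044)³·(0.040) / ((0.012)²·(4.5)·(11)³) = 4.0e-6
Q_p = 4.0e-6 > K_p = 1.5e-6, so the reverse reaction proceeds.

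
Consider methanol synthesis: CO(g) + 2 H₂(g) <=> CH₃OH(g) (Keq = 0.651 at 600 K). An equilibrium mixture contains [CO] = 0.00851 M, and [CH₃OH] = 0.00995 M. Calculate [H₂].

[H₂] = 1.34 M

At equilibrium, Keq = [CH₃OH] / ([CO]·[H₂]²) = 0.651.
(0.00995) / ((0.00851)·([H₂])²) = 0.651
[H₂]² = 1.80 ⇒ [H₂] = 1.34 M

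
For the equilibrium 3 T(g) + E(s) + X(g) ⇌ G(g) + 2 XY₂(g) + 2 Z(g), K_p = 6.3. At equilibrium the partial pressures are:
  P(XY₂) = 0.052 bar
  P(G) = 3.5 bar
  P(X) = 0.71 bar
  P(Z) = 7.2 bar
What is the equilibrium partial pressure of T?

(E is a pure solid — omitted from K_p.)
At equilibrium, K_p = P(G)·P(XY₂)²·P(Z)² / (P(T)³·P(X)) = 6.3.
(3.5)·(0.052)²·(7.2)² / ((P(T))³·(0.71)) = 6.3
P(T)³ = 0.110 ⇒ P(T) = 0.48 bar

P(T) = 0.48 bar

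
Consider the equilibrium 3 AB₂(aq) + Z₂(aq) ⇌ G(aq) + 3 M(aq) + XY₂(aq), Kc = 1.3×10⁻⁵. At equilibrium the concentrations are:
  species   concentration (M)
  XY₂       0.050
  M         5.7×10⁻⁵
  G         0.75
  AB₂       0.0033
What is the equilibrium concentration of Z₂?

[Z₂] = 0.015 M

At equilibrium, Kc = [G]·[M]³·[XY₂] / ([AB₂]³·[Z₂]) = 1.3×10⁻⁵.
(0.75)·(5.7×10⁻⁵)³·(0.050) / ((0.0033)³·([Z₂])) = 1.3×10⁻⁵
[Z₂] = 0.0149 = 0.015 M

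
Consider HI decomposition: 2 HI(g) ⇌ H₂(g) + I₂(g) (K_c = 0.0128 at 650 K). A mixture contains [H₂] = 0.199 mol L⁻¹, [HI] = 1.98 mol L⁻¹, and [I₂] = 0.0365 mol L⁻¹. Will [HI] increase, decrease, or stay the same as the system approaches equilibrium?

Q_c = [H₂]·[I₂] / [HI]² = (0.199)·(0.0365) / (1.98)² = 0.00185
Q_c = 0.00185 < K_c = 0.0128: net forward reaction.
HI is a reactant, so it decreases.

decrease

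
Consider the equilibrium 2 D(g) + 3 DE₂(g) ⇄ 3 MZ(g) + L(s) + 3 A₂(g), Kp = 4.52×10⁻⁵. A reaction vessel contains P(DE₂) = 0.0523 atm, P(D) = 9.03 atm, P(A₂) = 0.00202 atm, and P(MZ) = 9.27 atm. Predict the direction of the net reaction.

toward reactants

(L is a pure solid — omitted from Qp.)
Qp = P(MZ)³·P(A₂)³ / (P(D)²·P(DE₂)³) = (9.27)³·(0.00202)³ / ((9.03)²·(0.0523)³) = 5.63×10⁻⁴
Qp = 5.63×10⁻⁴ > Kp = 4.52×10⁻⁵, so the reverse reaction proceeds.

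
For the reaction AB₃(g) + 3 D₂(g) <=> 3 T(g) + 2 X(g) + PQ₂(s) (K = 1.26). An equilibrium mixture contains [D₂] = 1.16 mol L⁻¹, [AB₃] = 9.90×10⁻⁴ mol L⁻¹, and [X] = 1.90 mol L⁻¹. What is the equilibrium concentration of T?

[T] = 0.0814 mol L⁻¹

(PQ₂ is a pure solid — omitted from K.)
At equilibrium, K = [T]³·[X]² / ([AB₃]·[D₂]³) = 1.26.
([T])³·(1.90)² / ((9.90×10⁻⁴)·(1.16)³) = 1.26
[T]³ = 5.39×10⁻⁴ ⇒ [T] = 0.0814 mol L⁻¹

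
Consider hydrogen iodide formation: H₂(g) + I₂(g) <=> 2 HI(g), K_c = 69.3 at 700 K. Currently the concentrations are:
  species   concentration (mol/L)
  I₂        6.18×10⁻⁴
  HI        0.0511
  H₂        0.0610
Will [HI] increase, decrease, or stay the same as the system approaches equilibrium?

stay the same

Q_c = [HI]² / ([H₂]·[I₂]) = (0.0511)² / ((0.0610)·(6.18×10⁻⁴)) = 69.3
Q_c = 69.3 = K_c; the system is at equilibrium.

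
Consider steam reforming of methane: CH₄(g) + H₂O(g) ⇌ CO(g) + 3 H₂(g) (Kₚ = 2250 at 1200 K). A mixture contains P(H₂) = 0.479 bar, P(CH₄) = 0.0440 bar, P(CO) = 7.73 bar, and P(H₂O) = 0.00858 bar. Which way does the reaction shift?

neither direction; the system is at equilibrium

Qₚ = P(CO)·P(H₂)³ / (P(CH₄)·P(H₂O)) = (7.73)·(0.479)³ / ((0.0440)·(0.00858)) = 2250
Qₚ = 2250 = Kₚ, so the system is already at equilibrium.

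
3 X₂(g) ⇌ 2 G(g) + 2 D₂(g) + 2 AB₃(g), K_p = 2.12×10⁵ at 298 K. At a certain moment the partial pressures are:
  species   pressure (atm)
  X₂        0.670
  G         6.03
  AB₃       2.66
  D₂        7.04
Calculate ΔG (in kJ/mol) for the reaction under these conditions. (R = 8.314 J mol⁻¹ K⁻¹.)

Q_p = P(G)²·P(D₂)²·P(AB₃)² / P(X₂)³ = (6.03)²·(7.04)²·(2.66)² / (0.670)³ = 42400
ΔG = RT ln(Q_p/K_p) = (8.314 J mol⁻¹ K⁻¹)(298 K) × ln(42400/2.12×10⁵)
   = (2.478 kJ/mol)(-1.609) = -3.99 kJ/mol
ΔG < 0, so the forward reaction is spontaneous (proceeds forward).

ΔG = -3.99 kJ/mol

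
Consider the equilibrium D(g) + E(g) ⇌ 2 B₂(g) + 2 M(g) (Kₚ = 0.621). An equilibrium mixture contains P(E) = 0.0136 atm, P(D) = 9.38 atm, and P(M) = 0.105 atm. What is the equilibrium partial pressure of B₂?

At equilibrium, Kₚ = P(B₂)²·P(M)² / (P(D)·P(E)) = 0.621.
(P(B₂))²·(0.105)² / ((9.38)·(0.0136)) = 0.621
P(B₂)² = 7.19 ⇒ P(B₂) = 2.68 atm

P(B₂) = 2.68 atm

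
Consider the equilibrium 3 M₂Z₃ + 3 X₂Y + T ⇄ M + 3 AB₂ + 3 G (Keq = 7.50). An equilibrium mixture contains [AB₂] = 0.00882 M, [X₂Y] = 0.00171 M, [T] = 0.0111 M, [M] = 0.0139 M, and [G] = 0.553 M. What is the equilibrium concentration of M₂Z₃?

At equilibrium, Keq = [M]·[AB₂]³·[G]³ / ([M₂Z₃]³·[X₂Y]³·[T]) = 7.50.
(0.0139)·(0.00882)³·(0.553)³ / (([M₂Z₃])³·(0.00171)³·(0.0111)) = 7.50
[M₂Z₃]³ = 3.87 ⇒ [M₂Z₃] = 1.57 M

[M₂Z₃] = 1.57 M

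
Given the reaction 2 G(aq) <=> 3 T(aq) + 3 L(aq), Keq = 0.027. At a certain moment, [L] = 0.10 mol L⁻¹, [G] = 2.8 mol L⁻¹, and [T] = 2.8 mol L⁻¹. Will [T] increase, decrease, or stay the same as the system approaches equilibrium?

increase

Q = [T]³·[L]³ / [G]² = (2.8)³·(0.10)³ / (2.8)² = 0.0028
Q = 0.0028 < Keq = 0.027: net forward reaction.
T is a product, so it increases.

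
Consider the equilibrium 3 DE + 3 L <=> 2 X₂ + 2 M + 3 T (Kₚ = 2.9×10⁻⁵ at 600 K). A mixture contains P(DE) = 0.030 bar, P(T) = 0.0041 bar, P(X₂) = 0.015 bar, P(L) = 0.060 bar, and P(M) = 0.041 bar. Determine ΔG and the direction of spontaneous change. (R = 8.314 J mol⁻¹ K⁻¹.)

Qₚ = P(X₂)²·P(M)²·P(T)³ / (P(DE)³·P(L)³) = (0.015)²·(0.041)²·(0.0041)³ / ((0.030)³·(0.060)³) = 4.47×10⁻⁶
ΔG = RT ln(Qₚ/Kₚ) = (8.314 J mol⁻¹ K⁻¹)(600 K) × ln(4.47×10⁻⁶/2.9×10⁻⁵)
   = (4.988 kJ/mol)(-1.870) = -9.33 kJ/mol
ΔG < 0, so the forward reaction is spontaneous (proceeds forward).

ΔG = -9.33 kJ/mol; the forward reaction is spontaneous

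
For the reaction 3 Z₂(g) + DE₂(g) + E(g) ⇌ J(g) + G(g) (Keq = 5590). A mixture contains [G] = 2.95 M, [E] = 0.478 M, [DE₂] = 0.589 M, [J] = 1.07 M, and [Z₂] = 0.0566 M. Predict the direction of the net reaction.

Q = [J]·[G] / ([Z₂]³·[DE₂]·[E]) = (1.07)·(2.95) / ((0.0566)³·(0.589)·(0.478)) = 61800
Q = 61800 > Keq = 5590, so the reverse reaction proceeds.

toward reactants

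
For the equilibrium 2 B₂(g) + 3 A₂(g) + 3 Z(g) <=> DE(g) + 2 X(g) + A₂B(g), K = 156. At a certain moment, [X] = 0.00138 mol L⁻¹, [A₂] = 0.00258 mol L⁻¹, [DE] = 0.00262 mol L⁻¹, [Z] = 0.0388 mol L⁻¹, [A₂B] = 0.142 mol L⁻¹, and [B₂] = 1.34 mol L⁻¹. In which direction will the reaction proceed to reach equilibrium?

to the left

Q = [DE]·[X]²·[A₂B] / ([B₂]²·[A₂]³·[Z]³) = (0.00262)·(0.00138)²·(0.142) / ((1.34)²·(0.00258)³·(0.0388)³) = 393
Q = 393 > K = 156, so the reverse reaction proceeds.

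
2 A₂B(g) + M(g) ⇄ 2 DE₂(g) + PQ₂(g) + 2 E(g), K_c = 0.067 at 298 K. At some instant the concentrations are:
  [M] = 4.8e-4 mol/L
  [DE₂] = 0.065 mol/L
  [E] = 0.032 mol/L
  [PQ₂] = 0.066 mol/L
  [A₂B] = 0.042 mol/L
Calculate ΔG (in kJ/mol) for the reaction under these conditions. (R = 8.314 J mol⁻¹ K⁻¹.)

Q_c = [DE₂]²·[PQ₂]·[E]² / ([A₂B]²·[M]) = (0.065)²·(0.066)·(0.032)² / ((0.042)²·(4.8e-4)) = 0.337
ΔG = RT ln(Q_c/K_c) = (8.314 J mol⁻¹ K⁻¹)(298 K) × ln(0.337/0.067)
   = (2.478 kJ/mol)(1.615) = 4.00 kJ/mol
ΔG > 0, so the forward reaction is non-spontaneous (proceeds in reverse).

ΔG = 4.00 kJ/mol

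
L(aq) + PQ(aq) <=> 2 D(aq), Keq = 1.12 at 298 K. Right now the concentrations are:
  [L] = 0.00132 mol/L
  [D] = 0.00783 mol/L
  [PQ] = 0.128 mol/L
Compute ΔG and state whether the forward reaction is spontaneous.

ΔG = -2.79 kJ/mol; the forward reaction is spontaneous

Q = [D]² / ([L]·[PQ]) = (0.00783)² / ((0.00132)·(0.128)) = 0.363
ΔG = RT ln(Q/Keq) = (8.314 J mol⁻¹ K⁻¹)(298 K) × ln(0.363/1.12)
   = (2.478 kJ/mol)(-1.127) = -2.79 kJ/mol
ΔG < 0, so the forward reaction is spontaneous (proceeds forward).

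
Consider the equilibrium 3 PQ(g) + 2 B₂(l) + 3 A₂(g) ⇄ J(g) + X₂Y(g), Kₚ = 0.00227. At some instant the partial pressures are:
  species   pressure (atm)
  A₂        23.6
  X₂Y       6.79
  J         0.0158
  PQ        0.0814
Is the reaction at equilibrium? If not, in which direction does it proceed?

toward reactants

(B₂ is a pure liquid — omitted from Qₚ.)
Qₚ = P(J)·P(X₂Y) / (P(PQ)³·P(A₂)³) = (0.0158)·(6.79) / ((0.0814)³·(23.6)³) = 0.0151
Qₚ = 0.0151 > Kₚ = 0.00227, so the reverse reaction proceeds.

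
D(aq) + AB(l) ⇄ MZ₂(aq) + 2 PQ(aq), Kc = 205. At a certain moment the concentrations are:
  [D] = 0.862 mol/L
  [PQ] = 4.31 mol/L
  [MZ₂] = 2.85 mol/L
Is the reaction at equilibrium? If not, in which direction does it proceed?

(AB is a pure liquid — omitted from Qc.)
Qc = [MZ₂]·[PQ]² / [D] = (2.85)·(4.31)² / (0.862) = 61.4
Qc = 61.4 < Kc = 205, so the forward reaction proceeds.

to the right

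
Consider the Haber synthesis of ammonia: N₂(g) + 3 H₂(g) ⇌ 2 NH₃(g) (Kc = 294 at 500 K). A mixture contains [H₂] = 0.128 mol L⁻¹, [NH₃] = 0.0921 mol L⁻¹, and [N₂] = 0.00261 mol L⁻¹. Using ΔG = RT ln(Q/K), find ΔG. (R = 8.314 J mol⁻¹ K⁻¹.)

ΔG = 6.91 kJ/mol

Qc = [NH₃]² / ([N₂]·[H₂]³) = (0.0921)² / ((0.00261)·(0.128)³) = 1550
ΔG = RT ln(Qc/Kc) = (8.314 J mol⁻¹ K⁻¹)(500 K) × ln(1550/294)
   = (4.157 kJ/mol)(1.662) = 6.91 kJ/mol
ΔG > 0, so the forward reaction is non-spontaneous (proceeds in reverse).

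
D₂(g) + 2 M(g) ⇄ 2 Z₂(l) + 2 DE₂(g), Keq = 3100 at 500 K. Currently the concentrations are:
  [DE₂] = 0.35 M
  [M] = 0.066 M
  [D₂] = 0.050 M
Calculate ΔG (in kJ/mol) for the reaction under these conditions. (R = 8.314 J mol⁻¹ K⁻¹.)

(Z₂ is a pure liquid — omitted from Q.)
Q = [DE₂]² / ([D₂]·[M]²) = (0.35)² / ((0.050)·(0.066)²) = 562
ΔG = RT ln(Q/Keq) = (8.314 J mol⁻¹ K⁻¹)(500 K) × ln(562/3100)
   = (4.157 kJ/mol)(-1.708) = -7.10 kJ/mol
ΔG < 0, so the forward reaction is spontaneous (proceeds forward).

ΔG = -7.10 kJ/mol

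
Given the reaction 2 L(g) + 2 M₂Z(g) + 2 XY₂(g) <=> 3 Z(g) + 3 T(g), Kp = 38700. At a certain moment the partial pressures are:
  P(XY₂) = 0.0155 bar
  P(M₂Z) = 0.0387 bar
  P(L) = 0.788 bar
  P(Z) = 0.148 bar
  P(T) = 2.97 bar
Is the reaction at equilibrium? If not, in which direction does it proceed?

reverse (toward reactants)

Qp = P(Z)³·P(T)³ / (P(L)²·P(M₂Z)²·P(XY₂)²) = (0.148)³·(2.97)³ / ((0.788)²·(0.0387)²·(0.0155)²) = 3.80e5
Qp = 3.80e5 > Kp = 38700, so the reverse reaction proceeds.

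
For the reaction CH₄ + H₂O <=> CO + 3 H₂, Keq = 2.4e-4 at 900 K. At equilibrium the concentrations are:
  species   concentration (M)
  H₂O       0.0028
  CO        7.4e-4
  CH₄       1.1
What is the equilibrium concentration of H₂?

At equilibrium, Keq = [CO]·[H₂]³ / ([CH₄]·[H₂O]) = 2.4e-4.
(7.4e-4)·([H₂])³ / ((1.1)·(0.0028)) = 2.4e-4
[H₂]³ = 9.99e-4 ⇒ [H₂] = 0.10 M

[H₂] = 0.10 M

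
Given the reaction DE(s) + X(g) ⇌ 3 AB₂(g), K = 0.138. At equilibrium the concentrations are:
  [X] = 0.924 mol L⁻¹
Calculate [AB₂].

(DE is a pure solid — omitted from K.)
At equilibrium, K = [AB₂]³ / [X] = 0.138.
([AB₂])³ / (0.924) = 0.138
[AB₂]³ = 0.128 ⇒ [AB₂] = 0.503 mol L⁻¹

[AB₂] = 0.503 mol L⁻¹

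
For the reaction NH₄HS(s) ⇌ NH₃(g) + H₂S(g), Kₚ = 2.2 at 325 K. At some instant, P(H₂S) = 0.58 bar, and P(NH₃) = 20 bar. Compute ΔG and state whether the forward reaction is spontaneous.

(NH₄HS is a pure solid — omitted from Qₚ.)
Qₚ = P(NH₃)·P(H₂S) = (20)·(0.58) = 11.6
ΔG = RT ln(Qₚ/Kₚ) = (8.314 J mol⁻¹ K⁻¹)(325 K) × ln(11.6/2.2)
   = (2.702 kJ/mol)(1.663) = 4.49 kJ/mol
ΔG > 0, so the forward reaction is non-spontaneous (proceeds in reverse).

ΔG = 4.49 kJ/mol; the forward reaction is non-spontaneous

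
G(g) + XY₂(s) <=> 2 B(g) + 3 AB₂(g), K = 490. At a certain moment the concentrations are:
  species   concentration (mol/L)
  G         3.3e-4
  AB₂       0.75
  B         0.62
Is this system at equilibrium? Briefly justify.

yes, at equilibrium

(XY₂ is a pure solid — omitted from Q.)
Q = [B]²·[AB₂]³ / [G] = (0.62)²·(0.75)³ / (3.3e-4) = 490
Q = 490 = K; the system is at equilibrium.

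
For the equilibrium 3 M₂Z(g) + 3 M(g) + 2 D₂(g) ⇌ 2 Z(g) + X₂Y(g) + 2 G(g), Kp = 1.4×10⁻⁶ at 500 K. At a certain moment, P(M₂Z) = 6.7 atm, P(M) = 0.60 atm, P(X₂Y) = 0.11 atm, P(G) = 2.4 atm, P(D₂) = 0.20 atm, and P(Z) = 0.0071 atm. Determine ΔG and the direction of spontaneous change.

Qp = P(Z)²·P(X₂Y)·P(G)² / (P(M₂Z)³·P(M)³·P(D₂)²) = (0.0071)²·(0.11)·(2.4)² / ((6.7)³·(0.60)³·(0.20)²) = 1.23×10⁻⁵
ΔG = RT ln(Qp/Kp) = (8.314 J mol⁻¹ K⁻¹)(500 K) × ln(1.23×10⁻⁵/1.4×10⁻⁶)
   = (4.157 kJ/mol)(2.173) = 9.03 kJ/mol
ΔG > 0, so the forward reaction is non-spontaneous (proceeds in reverse).

ΔG = 9.03 kJ/mol; the forward reaction is non-spontaneous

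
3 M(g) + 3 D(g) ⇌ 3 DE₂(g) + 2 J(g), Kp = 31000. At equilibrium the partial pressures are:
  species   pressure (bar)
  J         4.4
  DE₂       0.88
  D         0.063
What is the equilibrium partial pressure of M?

At equilibrium, Kp = P(DE₂)³·P(J)² / (P(M)³·P(D)³) = 31000.
(0.88)³·(4.4)² / ((P(M))³·(0.063)³) = 31000
P(M)³ = 1.70 ⇒ P(M) = 1.2 bar

P(M) = 1.2 bar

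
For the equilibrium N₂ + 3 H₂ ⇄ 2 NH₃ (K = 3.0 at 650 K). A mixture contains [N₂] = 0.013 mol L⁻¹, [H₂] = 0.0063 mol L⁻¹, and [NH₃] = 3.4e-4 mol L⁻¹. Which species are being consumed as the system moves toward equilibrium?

NH₃ (products)

Q = [NH₃]² / ([N₂]·[H₂]³) = (3.4e-4)² / ((0.013)·(0.0063)³) = 36
Q = 36 > K = 3.0: net reverse reaction.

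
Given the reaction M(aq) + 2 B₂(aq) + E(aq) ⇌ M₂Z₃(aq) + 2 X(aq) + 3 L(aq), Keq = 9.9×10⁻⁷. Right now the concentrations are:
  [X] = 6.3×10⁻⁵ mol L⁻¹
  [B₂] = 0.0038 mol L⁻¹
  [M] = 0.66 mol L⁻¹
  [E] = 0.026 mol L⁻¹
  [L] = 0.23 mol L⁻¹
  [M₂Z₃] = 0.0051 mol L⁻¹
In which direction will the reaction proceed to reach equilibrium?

Q = [M₂Z₃]·[X]²·[L]³ / ([M]·[B₂]²·[E]) = (0.0051)·(6.3×10⁻⁵)²·(0.23)³ / ((0.66)·(0.0038)²·(0.026)) = 9.9×10⁻⁷
Q = 9.9×10⁻⁷ = Keq, so the system is already at equilibrium.

no net change (already at equilibrium)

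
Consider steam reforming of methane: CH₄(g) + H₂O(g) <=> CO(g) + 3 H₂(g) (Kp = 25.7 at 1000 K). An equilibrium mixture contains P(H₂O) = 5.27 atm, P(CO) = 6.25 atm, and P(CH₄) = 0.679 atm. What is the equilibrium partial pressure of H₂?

P(H₂) = 2.45 atm

At equilibrium, Kp = P(CO)·P(H₂)³ / (P(CH₄)·P(H₂O)) = 25.7.
(6.25)·(P(H₂))³ / ((0.679)·(5.27)) = 25.7
P(H₂)³ = 14.7 ⇒ P(H₂) = 2.45 atm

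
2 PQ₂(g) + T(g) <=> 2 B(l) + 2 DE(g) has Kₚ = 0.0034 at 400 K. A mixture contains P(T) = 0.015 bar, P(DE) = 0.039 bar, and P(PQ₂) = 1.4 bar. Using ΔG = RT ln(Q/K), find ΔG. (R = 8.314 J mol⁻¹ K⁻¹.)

ΔG = 9.05 kJ/mol

(B is a pure liquid — omitted from Qₚ.)
Qₚ = P(DE)² / (P(PQ₂)²·P(T)) = (0.039)² / ((1.4)²·(0.015)) = 0.0517
ΔG = RT ln(Qₚ/Kₚ) = (8.314 J mol⁻¹ K⁻¹)(400 K) × ln(0.0517/0.0034)
   = (3.326 kJ/mol)(2.722) = 9.05 kJ/mol
ΔG > 0, so the forward reaction is non-spontaneous (proceeds in reverse).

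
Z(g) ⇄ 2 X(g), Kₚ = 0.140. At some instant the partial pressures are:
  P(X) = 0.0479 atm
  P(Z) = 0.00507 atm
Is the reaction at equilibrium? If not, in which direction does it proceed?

in the reverse direction

Qₚ = P(X)² / P(Z) = (0.0479)² / (0.00507) = 0.453
Qₚ = 0.453 > Kₚ = 0.140, so the reverse reaction proceeds.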